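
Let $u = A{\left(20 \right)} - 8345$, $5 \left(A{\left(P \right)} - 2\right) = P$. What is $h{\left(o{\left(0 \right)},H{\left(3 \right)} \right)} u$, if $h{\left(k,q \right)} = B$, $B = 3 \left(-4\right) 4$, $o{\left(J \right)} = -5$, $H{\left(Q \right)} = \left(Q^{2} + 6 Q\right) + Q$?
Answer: $400272$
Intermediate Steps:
$A{\left(P \right)} = 2 + \frac{P}{5}$
$H{\left(Q \right)} = Q^{2} + 7 Q$
$B = -48$ ($B = \left(-12\right) 4 = -48$)
$h{\left(k,q \right)} = -48$
$u = -8339$ ($u = \left(2 + \frac{1}{5} \cdot 20\right) - 8345 = \left(2 + 4\right) - 8345 = 6 - 8345 = -8339$)
$h{\left(o{\left(0 \right)},H{\left(3 \right)} \right)} u = \left(-48\right) \left(-8339\right) = 400272$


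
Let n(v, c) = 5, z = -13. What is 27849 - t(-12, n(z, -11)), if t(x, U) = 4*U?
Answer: 27829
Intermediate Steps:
27849 - t(-12, n(z, -11)) = 27849 - 4*5 = 27849 - 1*20 = 27849 - 20 = 27829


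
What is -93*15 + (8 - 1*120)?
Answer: -1507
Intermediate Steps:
-93*15 + (8 - 1*120) = -1395 + (8 - 120) = -1395 - 112 = -1507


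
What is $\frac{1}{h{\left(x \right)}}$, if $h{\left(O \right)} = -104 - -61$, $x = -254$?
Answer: $- \frac{1}{43} \approx -0.023256$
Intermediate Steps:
$h{\left(O \right)} = -43$ ($h{\left(O \right)} = -104 + 61 = -43$)
$\frac{1}{h{\left(x \right)}} = \frac{1}{-43} = - \frac{1}{43}$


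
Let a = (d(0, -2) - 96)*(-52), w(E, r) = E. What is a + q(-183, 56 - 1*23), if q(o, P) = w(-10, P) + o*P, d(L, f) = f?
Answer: -953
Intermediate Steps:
a = 5096 (a = (-2 - 96)*(-52) = -98*(-52) = 5096)
q(o, P) = -10 + P*o (q(o, P) = -10 + o*P = -10 + P*o)
a + q(-183, 56 - 1*23) = 5096 + (-10 + (56 - 1*23)*(-183)) = 5096 + (-10 + (56 - 23)*(-183)) = 5096 + (-10 + 33*(-183)) = 5096 + (-10 - 6039) = 5096 - 6049 = -953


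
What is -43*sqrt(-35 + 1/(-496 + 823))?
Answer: -86*I*sqrt(935547)/327 ≈ -254.38*I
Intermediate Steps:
-43*sqrt(-35 + 1/(-496 + 823)) = -43*sqrt(-35 + 1/327) = -86*I*sqrt(935547)/327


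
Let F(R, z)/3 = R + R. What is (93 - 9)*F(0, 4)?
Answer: 0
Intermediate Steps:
F(R, z) = 6*R (F(R, z) = 3*(R + R) = 3*(2*R) = 6*R)
(93 - 9)*F(0, 4) = (93 - 9)*(6*0) = 84*0 = 0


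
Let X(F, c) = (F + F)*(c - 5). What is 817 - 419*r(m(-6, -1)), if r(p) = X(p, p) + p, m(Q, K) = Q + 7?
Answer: 3750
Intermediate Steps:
X(F, c) = 2*F*(-5 + c) (X(F, c) = (2*F)*(-5 + c) = 2*F*(-5 + c))
m(Q, K) = 7 + Q
r(p) = p + 2*p*(-5 + p) (r(p) = 2*p*(-5 + p) + p = p + 2*p*(-5 + p))
817 - 419*r(m(-6, -1)) = 817 - 419*(7 - 6)*(-9 + 2*(7 - 6)) = 817 - 419*(-9 + 2*1) = 817 - 419*(-9 + 2) = 817 - 419*(-7) = 817 + 2933 = 3750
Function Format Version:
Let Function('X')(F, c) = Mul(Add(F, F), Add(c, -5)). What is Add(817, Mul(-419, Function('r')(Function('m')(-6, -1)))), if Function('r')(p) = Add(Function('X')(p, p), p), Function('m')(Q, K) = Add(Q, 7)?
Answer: 3750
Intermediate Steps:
Function('X')(F, c) = Mul(2, F, Add(-5, c)) (Function('X')(F, c) = Mul(Mul(2, F), Add(-5, c)) = Mul(2, F, Add(-5, c)))
Function('m')(Q, K) = Add(7, Q)
Function('r')(p) = Add(p, Mul(2, p, Add(-5, p))) (Function('r')(p) = Add(Mul(2, p, Add(-5, p)), p) = Add(p, Mul(2, p, Add(-5, p))))
Add(817, Mul(-419, Function('r')(Function('m')(-6, -1)))) = Add(817, Mul(-419, Mul(Add(7, -6), Add(-9, Mul(2, Add(7, -6)))))) = Add(817, Mul(-419, Mul(1, Add(-9, Mul(2, 1))))) = Add(817, Mul(-419, Mul(1, Add(-9, 2)))) = Add(817, Mul(-419, Mul(1, -7))) = Add(817, Mul(-419, -7)) = Add(817, 2933) = 3750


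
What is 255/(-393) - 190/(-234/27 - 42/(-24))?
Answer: 291625/10873 ≈ 26.821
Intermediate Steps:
255/(-393) - 190/(-234/27 - 42/(-24)) = 255*(-1/393) - 190/(-234*1/27 - 42*(-1/24)) = -85/131 - 190/(-26/3 + 7/4) = -85/131 - 190/(-83/12) = -85/131 - 190*(-12/83) = -85/131 + 2280/83 = 291625/10873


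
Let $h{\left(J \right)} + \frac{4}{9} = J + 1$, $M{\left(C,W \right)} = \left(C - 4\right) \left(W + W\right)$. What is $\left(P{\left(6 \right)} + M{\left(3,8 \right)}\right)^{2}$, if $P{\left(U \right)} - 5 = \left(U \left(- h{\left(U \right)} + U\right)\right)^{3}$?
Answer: $\frac{1682209}{729} \approx 2307.6$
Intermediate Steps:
$M{\left(C,W \right)} = 2 W \left(-4 + C\right)$ ($M{\left(C,W \right)} = \left(-4 + C\right) 2 W = 2 W \left(-4 + C\right)$)
$h{\left(J \right)} = \frac{5}{9} + J$ ($h{\left(J \right)} = - \frac{4}{9} + \left(J + 1\right) = - \frac{4}{9} + \left(1 + J\right) = \frac{5}{9} + J$)
$P{\left(U \right)} = 5 - \frac{125 U^{3}}{729}$ ($P{\left(U \right)} = 5 + \left(U \left(- (\frac{5}{9} + U) + U\right)\right)^{3} = 5 + \left(U \left(\left(- \frac{5}{9} - U\right) + U\right)\right)^{3} = 5 + \left(U \left(- \frac{5}{9}\right)\right)^{3} = 5 + \left(- \frac{5 U}{9}\right)^{3} = 5 - \frac{125 U^{3}}{729}$)
$\left(P{\left(6 \right)} + M{\left(3,8 \right)}\right)^{2} = \left(\left(5 - \frac{125 \cdot 6^{3}}{729}\right) + 2 \cdot 8 \left(-4 + 3\right)\right)^{2} = \left(\left(5 - \frac{1000}{27}\right) + 2 \cdot 8 \left(-1\right)\right)^{2} = \left(\left(5 - \frac{1000}{27}\right) - 16\right)^{2} = \left(- \frac{865}{27} - 16\right)^{2} = \left(- \frac{1297}{27}\right)^{2} = \frac{1682209}{729}$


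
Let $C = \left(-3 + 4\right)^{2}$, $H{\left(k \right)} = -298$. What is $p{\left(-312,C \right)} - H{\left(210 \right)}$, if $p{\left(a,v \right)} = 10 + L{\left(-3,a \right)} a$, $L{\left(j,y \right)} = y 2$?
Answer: $194996$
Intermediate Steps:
$L{\left(j,y \right)} = 2 y$
$C = 1$ ($C = 1^{2} = 1$)
$p{\left(a,v \right)} = 10 + 2 a^{2}$ ($p{\left(a,v \right)} = 10 + 2 a a = 10 + 2 a^{2}$)
$p{\left(-312,C \right)} - H{\left(210 \right)} = \left(10 + 2 \left(-312\right)^{2}\right) - -298 = \left(10 + 2 \cdot 97344\right) + 298 = \left(10 + 194688\right) + 298 = 194698 + 298 = 194996$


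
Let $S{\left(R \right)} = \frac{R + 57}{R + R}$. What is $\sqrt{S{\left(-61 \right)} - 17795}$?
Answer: $\frac{i \sqrt{66215073}}{61} \approx 133.4 i$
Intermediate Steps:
$S{\left(R \right)} = \frac{57 + R}{2 R}$
$\sqrt{S{\left(-61 \right)} - 17795} = \sqrt{\frac{57 - 61}{2 \left(-61\right)} - 17795} = \sqrt{\frac{1}{2} \left(- \frac{1}{61}\right) \left(-4\right) - 17795} = \sqrt{\frac{2}{61} - 17795} = \sqrt{- \frac{1085493}{61}} = \frac{i \sqrt{66215073}}{61}$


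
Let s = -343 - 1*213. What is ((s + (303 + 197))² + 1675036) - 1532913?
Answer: 145259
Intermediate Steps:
s = -556 (s = -343 - 213 = -556)
((s + (303 + 197))² + 1675036) - 1532913 = ((-556 + (303 + 197))² + 1675036) - 1532913 = ((-556 + 500)² + 1675036) - 1532913 = ((-56)² + 1675036) - 1532913 = (3136 + 1675036) - 1532913 = 1678172 - 1532913 = 145259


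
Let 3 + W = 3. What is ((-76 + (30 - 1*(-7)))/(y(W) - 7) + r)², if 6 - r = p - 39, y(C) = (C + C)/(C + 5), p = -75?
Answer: 772641/49 ≈ 15768.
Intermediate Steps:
W = 0 (W = -3 + 3 = 0)
y(C) = 2*C/(5 + C) (y(C) = (2*C)/(5 + C) = 2*C/(5 + C))
r = 120 (r = 6 - (-75 - 39) = 6 - 1*(-114) = 6 + 114 = 120)
((-76 + (30 - 1*(-7)))/(y(W) - 7) + r)² = ((-76 + (30 - 1*(-7)))/(2*0/(5 + 0) - 7) + 120)² = ((-76 + (30 + 7))/(2*0/5 - 7) + 120)² = ((-76 + 37)/(2*0*(⅕) - 7) + 120)² = (-39/(0 - 7) + 120)² = (-39/(-7) + 120)² = (-39*(-⅐) + 120)² = (39/7 + 120)² = (879/7)² = 772641/49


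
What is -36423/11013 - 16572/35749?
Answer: -494864421/131234579 ≈ -3.7708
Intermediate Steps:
-36423/11013 - 16572/35749 = -36423*1/11013 - 16572*1/35749 = -12141/3671 - 16572/35749 = -494864421/131234579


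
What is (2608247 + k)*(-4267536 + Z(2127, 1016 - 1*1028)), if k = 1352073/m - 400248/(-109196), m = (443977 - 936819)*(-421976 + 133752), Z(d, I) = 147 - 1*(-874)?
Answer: -43152622550658199385932412705/3877792719305792 ≈ -1.1128e+13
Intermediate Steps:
Z(d, I) = 1021 (Z(d, I) = 147 + 874 = 1021)
m = 142048892608 (m = -492842*(-288224) = 142048892608)
k = 14213733202382523/3877792719305792 (k = 1352073/142048892608 - 400248/(-109196) = 1352073*(1/142048892608) - 400248*(-1/109196) = 1352073/142048892608 + 100062/27299 = 14213733202382523/3877792719305792 ≈ 3.6654)
(2608247 + k)*(-4267536 + Z(2127, 1016 - 1*1028)) = (2608247 + 14213733202382523/3877792719305792)*(-4267536 + 1021) = (10114255440484376449147/3877792719305792)*(-4266515) = -43152622550658199385932412705/3877792719305792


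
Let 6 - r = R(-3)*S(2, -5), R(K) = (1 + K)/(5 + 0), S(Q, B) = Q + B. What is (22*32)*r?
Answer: 16896/5 ≈ 3379.2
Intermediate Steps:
S(Q, B) = B + Q
R(K) = ⅕ + K/5 (R(K) = (1 + K)/5 = (1 + K)*(⅕) = ⅕ + K/5)
r = 24/5 (r = 6 - (⅕ + (⅕)*(-3))*(-5 + 2) = 6 - (⅕ - ⅗)*(-3) = 6 - (-2)*(-3)/5 = 6 - 1*6/5 = 6 - 6/5 = 24/5 ≈ 4.8000)
(22*32)*r = (22*32)*(24/5) = 704*(24/5) = 16896/5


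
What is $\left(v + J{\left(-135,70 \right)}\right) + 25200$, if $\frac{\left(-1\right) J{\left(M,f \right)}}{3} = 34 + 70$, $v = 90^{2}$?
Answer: $32988$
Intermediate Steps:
$v = 8100$
$J{\left(M,f \right)} = -312$ ($J{\left(M,f \right)} = - 3 \left(34 + 70\right) = \left(-3\right) 104 = -312$)
$\left(v + J{\left(-135,70 \right)}\right) + 25200 = \left(8100 - 312\right) + 25200 = 7788 + 25200 = 32988$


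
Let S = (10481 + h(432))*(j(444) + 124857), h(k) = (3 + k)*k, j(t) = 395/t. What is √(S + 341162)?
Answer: √1220876619951441/222 ≈ 1.5739e+5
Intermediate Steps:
h(k) = k*(3 + k)
S = 10998736992103/444 (S = (10481 + 432*(3 + 432))*(395/444 + 124857) = (10481 + 432*435)*(395*(1/444) + 124857) = (10481 + 187920)*(395/444 + 124857) = 198401*(55436903/444) = 10998736992103/444 ≈ 2.4772e+10)
√(S + 341162) = √(10998736992103/444 + 341162) = √(10998888468031/444) = √1220876619951441/222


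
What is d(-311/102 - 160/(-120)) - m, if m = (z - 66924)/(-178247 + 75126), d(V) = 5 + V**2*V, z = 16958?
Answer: -58524277463/109432830168 ≈ -0.53480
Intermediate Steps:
d(V) = 5 + V**3
m = 49966/103121 (m = (16958 - 66924)/(-178247 + 75126) = -49966/(-103121) = -49966*(-1/103121) = 49966/103121 ≈ 0.48454)
d(-311/102 - 160/(-120)) - m = (5 + (-311/102 - 160/(-120))**3) - 1*49966/103121 = (5 + (-311*1/102 - 160*(-1/120))**3) - 49966/103121 = (5 + (-311/102 + 4/3)**3) - 49966/103121 = (5 + (-175/102)**3) - 49966/103121 = (5 - 5359375/1061208) - 49966/103121 = -53335/1061208 - 49966/103121 = -58524277463/109432830168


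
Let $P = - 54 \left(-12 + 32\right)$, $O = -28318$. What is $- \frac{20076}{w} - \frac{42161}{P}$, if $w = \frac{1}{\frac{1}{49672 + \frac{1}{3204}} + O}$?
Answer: $\frac{97716455752839505169}{171881016120} \approx 5.6851 \cdot 10^{8}$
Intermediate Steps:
$w = - \frac{159149089}{4506783899098}$ ($w = \frac{1}{\frac{1}{49672 + \frac{1}{3204}} - 28318} = \frac{1}{\frac{1}{\frac{159149089}{3204}} - 28318} = \frac{1}{\frac{3204}{159149089} - 28318} = \frac{1}{- \frac{4506783899098}{159149089}} = - \frac{159149089}{4506783899098} \approx -3.5313 \cdot 10^{-5}$)
$P = -1080$ ($P = \left(-54\right) 20 = -1080$)
$- \frac{20076}{w} - \frac{42161}{P} = - \frac{20076}{- \frac{159149089}{4506783899098}} - \frac{42161}{-1080} = \left(-20076\right) \left(- \frac{4506783899098}{159149089}\right) - - \frac{42161}{1080} = \frac{90478193558291448}{159149089} + \frac{42161}{1080} = \frac{97716455752839505169}{171881016120}$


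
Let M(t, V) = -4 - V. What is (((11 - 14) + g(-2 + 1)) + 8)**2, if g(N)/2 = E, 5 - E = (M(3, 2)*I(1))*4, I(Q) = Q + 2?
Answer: 25281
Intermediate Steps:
I(Q) = 2 + Q
E = 77 (E = 5 - (-4 - 1*2)*(2 + 1)*4 = 5 - (-4 - 2)*3*4 = 5 - (-6*3)*4 = 5 - (-18)*4 = 5 - 1*(-72) = 5 + 72 = 77)
g(N) = 154 (g(N) = 2*77 = 154)
(((11 - 14) + g(-2 + 1)) + 8)**2 = (((11 - 14) + 154) + 8)**2 = ((-3 + 154) + 8)**2 = (151 + 8)**2 = 159**2 = 25281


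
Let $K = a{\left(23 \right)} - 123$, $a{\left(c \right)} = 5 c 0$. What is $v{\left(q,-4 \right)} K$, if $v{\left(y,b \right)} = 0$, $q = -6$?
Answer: $0$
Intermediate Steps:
$a{\left(c \right)} = 0$
$K = -123$ ($K = 0 - 123 = -123$)
$v{\left(q,-4 \right)} K = 0 \left(-123\right) = 0$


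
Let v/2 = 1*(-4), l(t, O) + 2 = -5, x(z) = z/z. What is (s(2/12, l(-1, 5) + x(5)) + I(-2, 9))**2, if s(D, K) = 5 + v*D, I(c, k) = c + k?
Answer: 1024/9 ≈ 113.78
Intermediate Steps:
x(z) = 1
l(t, O) = -7 (l(t, O) = -2 - 5 = -7)
v = -8 (v = 2*(1*(-4)) = 2*(-4) = -8)
s(D, K) = 5 - 8*D
(s(2/12, l(-1, 5) + x(5)) + I(-2, 9))**2 = ((5 - 16/12) + (-2 + 9))**2 = ((5 - 16/12) + 7)**2 = ((5 - 8*1/6) + 7)**2 = ((5 - 4/3) + 7)**2 = (11/3 + 7)**2 = (32/3)**2 = 1024/9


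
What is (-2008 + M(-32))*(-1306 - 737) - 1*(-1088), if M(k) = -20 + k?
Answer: 4209668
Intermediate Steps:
(-2008 + M(-32))*(-1306 - 737) - 1*(-1088) = (-2008 + (-20 - 32))*(-1306 - 737) - 1*(-1088) = (-2008 - 52)*(-2043) + 1088 = -2060*(-2043) + 1088 = 4208580 + 1088 = 4209668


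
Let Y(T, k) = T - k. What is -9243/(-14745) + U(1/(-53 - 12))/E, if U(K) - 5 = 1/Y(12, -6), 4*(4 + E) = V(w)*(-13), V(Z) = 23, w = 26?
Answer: 224003/398115 ≈ 0.56266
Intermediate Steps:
E = -315/4 (E = -4 + (23*(-13))/4 = -4 + (¼)*(-299) = -4 - 299/4 = -315/4 ≈ -78.750)
U(K) = 91/18 (U(K) = 5 + 1/(12 - 1*(-6)) = 5 + 1/(12 + 6) = 5 + 1/18 = 91/18)
-9243/(-14745) + U(1/(-53 - 12))/E = -9243/(-14745) + 91/(18*(-315/4)) = -9243*(-1/14745) + (91/18)*(-4/315) = 3081/4915 - 26/405 = 224003/398115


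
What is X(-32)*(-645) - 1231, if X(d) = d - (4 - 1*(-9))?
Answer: 27794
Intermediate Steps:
X(d) = -13 + d (X(d) = d - (4 + 9) = d - 1*13 = d - 13 = -13 + d)
X(-32)*(-645) - 1231 = (-13 - 32)*(-645) - 1231 = -45*(-645) - 1231 = 29025 - 1231 = 27794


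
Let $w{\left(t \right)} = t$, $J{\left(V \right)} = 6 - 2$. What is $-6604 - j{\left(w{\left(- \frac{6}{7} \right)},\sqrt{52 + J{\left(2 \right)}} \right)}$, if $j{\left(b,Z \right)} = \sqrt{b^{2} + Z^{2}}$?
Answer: $-6604 - \frac{2 \sqrt{695}}{7} \approx -6611.5$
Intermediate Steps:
$J{\left(V \right)} = 4$
$j{\left(b,Z \right)} = \sqrt{Z^{2} + b^{2}}$
$-6604 - j{\left(w{\left(- \frac{6}{7} \right)},\sqrt{52 + J{\left(2 \right)}} \right)} = -6604 - \sqrt{\left(\sqrt{52 + 4}\right)^{2} + \left(- \frac{6}{7}\right)^{2}} = -6604 - \sqrt{\left(\sqrt{56}\right)^{2} + \left(\left(-6\right) \frac{1}{7}\right)^{2}} = -6604 - \sqrt{\left(2 \sqrt{14}\right)^{2} + \left(- \frac{6}{7}\right)^{2}} = -6604 - \sqrt{56 + \frac{36}{49}} = -6604 - \sqrt{\frac{2780}{49}} = -6604 - \frac{2 \sqrt{695}}{7}$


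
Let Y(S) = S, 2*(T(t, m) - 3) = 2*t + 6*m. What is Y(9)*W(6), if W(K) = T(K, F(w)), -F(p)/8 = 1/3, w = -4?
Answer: 9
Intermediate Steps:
F(p) = -8/3
T(t, m) = 3 + t + 3*m (T(t, m) = 3 + (2*t + 6*m)/2 = 3 + (t + 3*m) = 3 + t + 3*m)
W(K) = -5 + K (W(K) = 3 + K + 3*(-8/3) = 3 + K - 8 = -5 + K)
Y(9)*W(6) = 9*(-5 + 6) = 9*1 = 9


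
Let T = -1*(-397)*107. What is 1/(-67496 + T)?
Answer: -1/25017 ≈ -3.9973e-5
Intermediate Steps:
T = 42479 (T = 397*107 = 42479)
1/(-67496 + T) = 1/(-67496 + 42479) = 1/(-25017) = -1/25017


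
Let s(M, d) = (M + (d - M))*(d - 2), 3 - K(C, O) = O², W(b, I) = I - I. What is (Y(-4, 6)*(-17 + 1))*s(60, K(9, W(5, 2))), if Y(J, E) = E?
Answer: -288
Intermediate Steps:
W(b, I) = 0
K(C, O) = 3 - O²
s(M, d) = d*(-2 + d)
(Y(-4, 6)*(-17 + 1))*s(60, K(9, W(5, 2))) = (6*(-17 + 1))*((3 - 1*0²)*(-2 + (3 - 1*0²))) = (6*(-16))*((3 - 1*0)*(-2 + (3 - 1*0))) = -96*(3 + 0)*(-2 + (3 + 0)) = -288*(-2 + 3) = -288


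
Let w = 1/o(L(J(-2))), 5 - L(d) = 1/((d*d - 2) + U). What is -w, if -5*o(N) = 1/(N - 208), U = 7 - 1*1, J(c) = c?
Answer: -8125/8 ≈ -1015.6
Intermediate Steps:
U = 6 (U = 7 - 1 = 6)
L(d) = 5 - 1/(4 + d²) (L(d) = 5 - 1/((d*d - 2) + 6) = 5 - 1/((d² - 2) + 6) = 5 - 1/((-2 + d²) + 6) = 5 - 1/(4 + d²))
o(N) = -1/(5*(-208 + N)) (o(N) = -1/(5*(N - 208)) = -1/(5*(-208 + N)))
w = 8125/8 (w = 1/(-1/(-1040 + 5*((19 + 5*(-2)²)/(4 + (-2)²)))) = 1/(-1/(-1040 + 5*((19 + 5*4)/(4 + 4)))) = 1/(-1/(-1040 + 5*((19 + 20)/8))) = 1/(-1/(-1040 + 5*((⅛)*39))) = 1/(-1/(-1040 + 5*(39/8))) = 1/(-1/(-1040 + 195/8)) = 1/(-1/(-8125/8)) = 1/(-1*(-8/8125)) = 1/(8/8125) = 8125/8 ≈ 1015.6)
-w = -1*8125/8 = -8125/8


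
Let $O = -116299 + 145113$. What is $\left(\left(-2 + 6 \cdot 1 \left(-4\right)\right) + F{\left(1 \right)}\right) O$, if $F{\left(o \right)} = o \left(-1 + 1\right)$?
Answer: $-749164$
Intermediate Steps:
$O = 28814$
$F{\left(o \right)} = 0$ ($F{\left(o \right)} = o 0 = 0$)
$\left(\left(-2 + 6 \cdot 1 \left(-4\right)\right) + F{\left(1 \right)}\right) O = \left(\left(-2 + 6 \cdot 1 \left(-4\right)\right) + 0\right) 28814 = \left(\left(-2 + 6 \left(-4\right)\right) + 0\right) 28814 = \left(\left(-2 - 24\right) + 0\right) 28814 = \left(-26 + 0\right) 28814 = \left(-26\right) 28814 = -749164$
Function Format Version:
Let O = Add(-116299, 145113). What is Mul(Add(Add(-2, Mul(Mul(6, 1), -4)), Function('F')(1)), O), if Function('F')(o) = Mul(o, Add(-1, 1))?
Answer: -749164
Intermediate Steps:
O = 28814
Function('F')(o) = 0 (Function('F')(o) = Mul(o, 0) = 0)
Mul(Add(Add(-2, Mul(Mul(6, 1), -4)), Function('F')(1)), O) = Mul(Add(Add(-2, Mul(Mul(6, 1), -4)), 0), 28814) = Mul(Add(Add(-2, Mul(6, -4)), 0), 28814) = Mul(Add(Add(-2, -24), 0), 28814) = Mul(Add(-26, 0), 28814) = Mul(-26, 28814) = -749164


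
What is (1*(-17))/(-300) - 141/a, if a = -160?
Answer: 2251/2400 ≈ 0.93792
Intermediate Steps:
(1*(-17))/(-300) - 141/a = (1*(-17))/(-300) - 141/(-160) = -17*(-1/300) - 141*(-1/160) = 17/300 + 141/160 = 2251/2400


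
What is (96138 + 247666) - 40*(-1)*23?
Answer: 344724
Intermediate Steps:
(96138 + 247666) - 40*(-1)*23 = 343804 + 40*23 = 343804 + 920 = 344724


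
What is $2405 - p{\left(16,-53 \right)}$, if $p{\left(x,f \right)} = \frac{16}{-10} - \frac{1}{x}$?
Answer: $\frac{192533}{80} \approx 2406.7$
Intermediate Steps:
$p{\left(x,f \right)} = - \frac{8}{5} - \frac{1}{x}$ ($p{\left(x,f \right)} = 16 \left(- \frac{1}{10}\right) - \frac{1}{x} = - \frac{8}{5} - \frac{1}{x}$)
$2405 - p{\left(16,-53 \right)} = 2405 - \left(- \frac{8}{5} - \frac{1}{16}\right) = 2405 - - \frac{133}{80} = 2405 + \frac{133}{80} = \frac{192533}{80}$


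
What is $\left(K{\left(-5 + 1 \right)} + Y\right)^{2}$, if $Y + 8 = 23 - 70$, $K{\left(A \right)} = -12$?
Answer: $4489$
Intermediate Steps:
$Y = -55$ ($Y = -8 + \left(23 - 70\right) = -8 - 47 = -55$)
$\left(K{\left(-5 + 1 \right)} + Y\right)^{2} = \left(-12 - 55\right)^{2} = \left(-67\right)^{2} = 4489$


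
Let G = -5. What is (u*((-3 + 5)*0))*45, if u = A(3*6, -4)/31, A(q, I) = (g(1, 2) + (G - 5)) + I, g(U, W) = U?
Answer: 0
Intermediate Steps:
A(q, I) = -9 + I (A(q, I) = (1 + (-5 - 5)) + I = (1 - 10) + I = -9 + I)
u = -13/31 (u = (-9 - 4)/31 = -13*1/31 = -13/31 ≈ -0.41935)
(u*((-3 + 5)*0))*45 = -13*(-3 + 5)*0/31*45 = -26*0/31*45 = -13/31*0*45 = 0*45 = 0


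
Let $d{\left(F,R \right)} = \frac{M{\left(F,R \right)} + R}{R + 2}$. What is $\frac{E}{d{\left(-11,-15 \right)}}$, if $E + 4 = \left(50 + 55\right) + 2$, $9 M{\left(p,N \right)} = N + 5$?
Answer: $\frac{12051}{145} \approx 83.11$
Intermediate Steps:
$M{\left(p,N \right)} = \frac{5}{9} + \frac{N}{9}$ ($M{\left(p,N \right)} = \frac{N + 5}{9} = \frac{5 + N}{9} = \frac{5}{9} + \frac{N}{9}$)
$d{\left(F,R \right)} = \frac{\frac{5}{9} + \frac{10 R}{9}}{2 + R}$ ($d{\left(F,R \right)} = \frac{\left(\frac{5}{9} + \frac{R}{9}\right) + R}{R + 2} = \frac{\frac{5}{9} + \frac{10 R}{9}}{2 + R}$)
$E = 103$ ($E = -4 + \left(\left(50 + 55\right) + 2\right) = -4 + \left(105 + 2\right) = -4 + 107 = 103$)
$\frac{E}{d{\left(-11,-15 \right)}} = \frac{103}{\frac{5}{9} \frac{1}{2 - 15} \left(1 + 2 \left(-15\right)\right)} = \frac{103}{\frac{5}{9} \frac{1}{-13} \left(1 - 30\right)} = \frac{103}{\frac{5}{9} \left(- \frac{1}{13}\right) \left(-29\right)} = \frac{103}{\frac{145}{117}} = 103 \cdot \frac{117}{145} = \frac{12051}{145}$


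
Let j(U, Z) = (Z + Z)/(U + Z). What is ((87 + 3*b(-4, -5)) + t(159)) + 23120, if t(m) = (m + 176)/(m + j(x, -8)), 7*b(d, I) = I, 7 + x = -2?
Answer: 441697911/19033 ≈ 23207.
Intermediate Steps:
x = -9 (x = -7 - 2 = -9)
b(d, I) = I/7
j(U, Z) = 2*Z/(U + Z) (j(U, Z) = (2*Z)/(U + Z) = 2*Z/(U + Z))
t(m) = (176 + m)/(16/17 + m) (t(m) = (m + 176)/(m + 2*(-8)/(-9 - 8)) = (176 + m)/(m + 2*(-8)/(-17)) = (176 + m)/(m + 2*(-8)*(-1/17)) = (176 + m)/(m + 16/17) = (176 + m)/(16/17 + m))
((87 + 3*b(-4, -5)) + t(159)) + 23120 = ((87 + 3*((⅐)*(-5))) + 17*(176 + 159)/(16 + 17*159)) + 23120 = ((87 + 3*(-5/7)) + 17*335/(16 + 2703)) + 23120 = ((87 - 15/7) + 17*335/2719) + 23120 = (594/7 + 17*(1/2719)*335) + 23120 = (594/7 + 5695/2719) + 23120 = 1654951/19033 + 23120 = 441697911/19033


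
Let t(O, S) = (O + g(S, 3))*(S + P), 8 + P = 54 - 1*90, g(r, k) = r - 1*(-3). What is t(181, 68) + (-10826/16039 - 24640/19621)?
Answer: 271815050658/44957317 ≈ 6046.1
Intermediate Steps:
g(r, k) = 3 + r (g(r, k) = r + 3 = 3 + r)
P = -44 (P = -8 + (54 - 1*90) = -8 + (54 - 90) = -8 - 36 = -44)
t(O, S) = (-44 + S)*(3 + O + S) (t(O, S) = (O + (3 + S))*(S - 44) = (3 + O + S)*(-44 + S) = (-44 + S)*(3 + O + S))
t(181, 68) + (-10826/16039 - 24640/19621) = (-132 + 68**2 - 44*181 - 41*68 + 181*68) + (-10826/16039 - 24640/19621) = (-132 + 4624 - 7964 - 2788 + 12308) + (-10826*1/16039 - 24640*1/19621) = 6048 + (-10826/16039 - 3520/2803) = 6048 - 86802558/44957317 = 271815050658/44957317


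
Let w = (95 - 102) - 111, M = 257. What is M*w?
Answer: -30326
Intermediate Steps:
w = -118 (w = -7 - 111 = -118)
M*w = 257*(-118) = -30326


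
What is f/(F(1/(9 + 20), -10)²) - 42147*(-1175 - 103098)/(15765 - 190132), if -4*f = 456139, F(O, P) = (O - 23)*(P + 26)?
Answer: -1996188290333871997/79197725749248 ≈ -25205.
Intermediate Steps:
F(O, P) = (-23 + O)*(26 + P)
f = -456139/4 (f = -¼*456139 = -456139/4 ≈ -1.1403e+5)
f/(F(1/(9 + 20), -10)²) - 42147*(-1175 - 103098)/(15765 - 190132) = -456139/(4*(-598 - 23*(-10) + 26/(9 + 20) - 10/(9 + 20))²) - 42147*(-1175 - 103098)/(15765 - 190132) = -456139/(4*(-598 + 230 + 26/29 - 10/29)²) - 42147/((-174367/(-104273))) = -456139/(4*(-598 + 230 + 26*(1/29) + (1/29)*(-10))²) - 42147/((-174367*(-1/104273))) = -456139/(4*(-598 + 230 + 26/29 - 10/29)²) - 42147/174367/104273 = -456139/(4*((-10656/29)²)) - 42147*104273/174367 = -456139/(4*113550336/841) - 4394794131/174367 = -456139/4*841/113550336 - 4394794131/174367 = -383612899/454201344 - 4394794131/174367 = -1996188290333871997/79197725749248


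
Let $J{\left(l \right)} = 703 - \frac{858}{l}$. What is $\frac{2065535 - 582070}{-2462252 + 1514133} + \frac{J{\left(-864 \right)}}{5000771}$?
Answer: $- \frac{1068163384654535}{682750943963856} \approx -1.5645$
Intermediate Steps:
$J{\left(l \right)} = 703 - \frac{858}{l}$
$\frac{2065535 - 582070}{-2462252 + 1514133} + \frac{J{\left(-864 \right)}}{5000771} = \frac{2065535 - 582070}{-2462252 + 1514133} + \frac{703 - \frac{858}{-864}}{5000771} = \frac{1483465}{-948119} + \left(703 - - \frac{143}{144}\right) \frac{1}{5000771} = 1483465 \left(- \frac{1}{948119}\right) + \left(703 + \frac{143}{144}\right) \frac{1}{5000771} = - \frac{1483465}{948119} + \frac{101375}{144} \cdot \frac{1}{5000771} = - \frac{1483465}{948119} + \frac{101375}{720111024} = - \frac{1068163384654535}{682750943963856}$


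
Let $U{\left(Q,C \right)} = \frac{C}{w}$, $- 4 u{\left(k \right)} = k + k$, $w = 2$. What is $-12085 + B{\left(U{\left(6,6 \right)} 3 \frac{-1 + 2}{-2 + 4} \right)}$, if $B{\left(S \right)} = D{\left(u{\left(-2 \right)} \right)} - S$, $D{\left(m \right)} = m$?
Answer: $- \frac{24177}{2} \approx -12089.0$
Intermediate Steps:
$u{\left(k \right)} = - \frac{k}{2}$ ($u{\left(k \right)} = - \frac{k + k}{4} = - \frac{2 k}{4} = - \frac{k}{2}$)
$U{\left(Q,C \right)} = \frac{C}{2}$
$B{\left(S \right)} = 1 - S$ ($B{\left(S \right)} = \left(- \frac{1}{2}\right) \left(-2\right) - S = 1 - S$)
$-12085 + B{\left(U{\left(6,6 \right)} 3 \frac{-1 + 2}{-2 + 4} \right)} = -12085 + \left(1 - \frac{1}{2} \cdot 6 \cdot 3 \frac{-1 + 2}{-2 + 4}\right) = -12085 + \left(1 - 3 \cdot 3 \cdot 1 \cdot \frac{1}{2}\right) = -12085 + \left(1 - 9 \cdot 1 \cdot \frac{1}{2}\right) = -12085 + \left(1 - 9 \cdot \frac{1}{2}\right) = -12085 + \left(1 - \frac{9}{2}\right) = -12085 - \frac{7}{2} = - \frac{24177}{2}$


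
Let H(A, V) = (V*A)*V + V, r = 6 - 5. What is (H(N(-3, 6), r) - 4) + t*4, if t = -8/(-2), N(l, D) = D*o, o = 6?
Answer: 49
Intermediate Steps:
r = 1
N(l, D) = 6*D (N(l, D) = D*6 = 6*D)
H(A, V) = V + A*V² (H(A, V) = (A*V)*V + V = A*V² + V = V + A*V²)
t = 4 (t = -8*(-½) = 4)
(H(N(-3, 6), r) - 4) + t*4 = (1*(1 + (6*6)*1) - 4) + 4*4 = (1*(1 + 36*1) - 4) + 16 = (1*(1 + 36) - 4) + 16 = (1*37 - 4) + 16 = (37 - 4) + 16 = 33 + 16 = 49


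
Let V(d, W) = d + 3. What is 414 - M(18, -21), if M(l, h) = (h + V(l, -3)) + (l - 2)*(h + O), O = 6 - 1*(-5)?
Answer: 574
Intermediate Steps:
V(d, W) = 3 + d
O = 11 (O = 6 + 5 = 11)
M(l, h) = 3 + h + l + (-2 + l)*(11 + h) (M(l, h) = (h + (3 + l)) + (l - 2)*(h + 11) = (3 + h + l) + (-2 + l)*(11 + h) = 3 + h + l + (-2 + l)*(11 + h))
414 - M(18, -21) = 414 - (-19 - 1*(-21) + 12*18 - 21*18) = 414 - (-19 + 21 + 216 - 378) = 414 - 1*(-160) = 414 + 160 = 574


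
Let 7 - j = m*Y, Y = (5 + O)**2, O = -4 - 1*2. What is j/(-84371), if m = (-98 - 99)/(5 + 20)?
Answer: -372/2109275 ≈ -0.00017636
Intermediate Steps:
O = -6 (O = -4 - 2 = -6)
Y = 1 (Y = (5 - 6)**2 = (-1)**2 = 1)
m = -197/25 ≈ -7.8800
j = 372/25 (j = 7 - (-197)/25 = 7 - 1*(-197/25) = 7 + 197/25 = 372/25 ≈ 14.880)
j/(-84371) = (372/25)/(-84371) = (372/25)*(-1/84371) = -372/2109275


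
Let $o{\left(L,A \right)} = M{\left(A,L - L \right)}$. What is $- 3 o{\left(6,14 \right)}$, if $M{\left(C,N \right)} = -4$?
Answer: $12$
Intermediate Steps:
$o{\left(L,A \right)} = -4$
$- 3 o{\left(6,14 \right)} = \left(-3\right) \left(-4\right) = 12$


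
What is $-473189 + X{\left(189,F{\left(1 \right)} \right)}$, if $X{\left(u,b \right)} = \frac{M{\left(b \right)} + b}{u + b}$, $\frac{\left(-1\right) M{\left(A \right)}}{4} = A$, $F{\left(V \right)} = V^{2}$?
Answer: $- \frac{89905913}{190} \approx -4.7319 \cdot 10^{5}$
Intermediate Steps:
$M{\left(A \right)} = - 4 A$
$X{\left(u,b \right)} = - \frac{3 b}{b + u}$ ($X{\left(u,b \right)} = \frac{- 4 b + b}{u + b} = \frac{\left(-3\right) b}{b + u} = - \frac{3 b}{b + u}$)
$-473189 + X{\left(189,F{\left(1 \right)} \right)} = -473189 - \frac{3 \cdot 1^{2}}{1^{2} + 189} = -473189 - \frac{3}{1 + 189} = -473189 - \frac{3}{190} = - \frac{89905913}{190}$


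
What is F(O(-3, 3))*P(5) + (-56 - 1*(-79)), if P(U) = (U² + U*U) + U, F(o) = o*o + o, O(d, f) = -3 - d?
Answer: 23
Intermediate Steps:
F(o) = o + o² (F(o) = o² + o = o + o²)
P(U) = U + 2*U² (P(U) = (U² + U²) + U = 2*U² + U = U + 2*U²)
F(O(-3, 3))*P(5) + (-56 - 1*(-79)) = ((-3 - 1*(-3))*(1 + (-3 - 1*(-3))))*(5*(1 + 2*5)) + (-56 - 1*(-79)) = ((-3 + 3)*(1 + (-3 + 3)))*(5*(1 + 10)) + (-56 + 79) = (0*(1 + 0))*(5*11) + 23 = (0*1)*55 + 23 = 0*55 + 23 = 0 + 23 = 23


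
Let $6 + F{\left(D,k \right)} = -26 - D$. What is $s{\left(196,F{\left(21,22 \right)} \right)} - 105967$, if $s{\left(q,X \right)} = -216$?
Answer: $-106183$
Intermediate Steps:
$F{\left(D,k \right)} = -32 - D$ ($F{\left(D,k \right)} = -6 - \left(26 + D\right) = -32 - D$)
$s{\left(196,F{\left(21,22 \right)} \right)} - 105967 = -216 - 105967 = -106183$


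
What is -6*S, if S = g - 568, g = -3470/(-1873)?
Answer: 6362364/1873 ≈ 3396.9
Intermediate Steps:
g = 3470/1873 (g = -3470*(-1/1873) = 3470/1873 ≈ 1.8526)
S = -1060394/1873 (S = 3470/1873 - 568 = -1060394/1873 ≈ -566.15)
-6*S = -6*(-1060394/1873) = 6362364/1873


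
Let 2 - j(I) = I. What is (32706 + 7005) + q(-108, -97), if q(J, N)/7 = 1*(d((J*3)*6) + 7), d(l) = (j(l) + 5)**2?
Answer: 26684567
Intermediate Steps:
j(I) = 2 - I
d(l) = (7 - l)**2 (d(l) = ((2 - l) + 5)**2 = (7 - l)**2)
q(J, N) = 49 + 7*(-7 + 18*J)**2 (q(J, N) = 7*(1*((-7 + (J*3)*6)**2 + 7)) = 7*(1*((-7 + (3*J)*6)**2 + 7)) = 7*(1*((-7 + 18*J)**2 + 7)) = 7*(1*(7 + (-7 + 18*J)**2)) = 7*(7 + (-7 + 18*J)**2) = 49 + 7*(-7 + 18*J)**2)
(32706 + 7005) + q(-108, -97) = (32706 + 7005) + (49 + 7*(-7 + 18*(-108))**2) = 39711 + (49 + 7*(-7 - 1944)**2) = 39711 + (49 + 7*(-1951)**2) = 39711 + (49 + 7*3806401) = 39711 + (49 + 26644807) = 39711 + 26644856 = 26684567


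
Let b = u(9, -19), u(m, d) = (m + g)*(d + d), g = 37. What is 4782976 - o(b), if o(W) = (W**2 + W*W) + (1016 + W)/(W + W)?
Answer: -1160700151/874 ≈ -1.3280e+6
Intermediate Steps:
u(m, d) = 2*d*(37 + m) (u(m, d) = (m + 37)*(d + d) = (37 + m)*(2*d) = 2*d*(37 + m))
b = -1748 (b = 2*(-19)*(37 + 9) = 2*(-19)*46 = -1748)
o(W) = 2*W**2 + (1016 + W)/(2*W) (o(W) = (W**2 + W**2) + (1016 + W)/((2*W)) = 2*W**2 + (1016 + W)*(1/(2*W)) = 2*W**2 + (1016 + W)/(2*W))
4782976 - o(b) = 4782976 - (1016 - 1748 + 4*(-1748)**3)/(2*(-1748)) = 4782976 - (-1)*(1016 - 1748 + 4*(-5341020992))/(2*1748) = 4782976 - (-1)*(1016 - 1748 - 21364083968)/(2*1748) = 4782976 - (-1)*(-21364084700)/(2*1748) = 4782976 - 1*5341021175/874 = 4782976 - 5341021175/874 = -1160700151/874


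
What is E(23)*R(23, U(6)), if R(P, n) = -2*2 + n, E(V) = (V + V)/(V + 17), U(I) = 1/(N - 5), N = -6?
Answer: -207/44 ≈ -4.7045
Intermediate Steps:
U(I) = -1/11 (U(I) = 1/(-6 - 5) = 1/(-11) = -1/11)
E(V) = 2*V/(17 + V) (E(V) = (2*V)/(17 + V) = 2*V/(17 + V))
R(P, n) = -4 + n
E(23)*R(23, U(6)) = (2*23/(17 + 23))*(-4 - 1/11) = (2*23/40)*(-45/11) = (2*23*(1/40))*(-45/11) = (23/20)*(-45/11) = -207/44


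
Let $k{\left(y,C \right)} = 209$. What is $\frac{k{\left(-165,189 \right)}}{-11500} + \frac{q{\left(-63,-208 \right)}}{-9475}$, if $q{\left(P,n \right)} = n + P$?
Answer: $\frac{45449}{4358500} \approx 0.010428$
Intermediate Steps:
$q{\left(P,n \right)} = P + n$
$\frac{k{\left(-165,189 \right)}}{-11500} + \frac{q{\left(-63,-208 \right)}}{-9475} = \frac{209}{-11500} + \frac{-63 - 208}{-9475} = 209 \left(- \frac{1}{11500}\right) - - \frac{271}{9475} = - \frac{209}{11500} + \frac{271}{9475} = \frac{45449}{4358500}$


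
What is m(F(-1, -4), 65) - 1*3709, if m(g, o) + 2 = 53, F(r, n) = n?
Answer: -3658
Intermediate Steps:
m(g, o) = 51 (m(g, o) = -2 + 53 = 51)
m(F(-1, -4), 65) - 1*3709 = 51 - 1*3709 = 51 - 3709 = -3658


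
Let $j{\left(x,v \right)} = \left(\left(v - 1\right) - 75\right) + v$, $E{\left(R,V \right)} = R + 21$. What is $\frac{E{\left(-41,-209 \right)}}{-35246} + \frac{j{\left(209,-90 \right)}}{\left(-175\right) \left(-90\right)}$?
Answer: $- \frac{2176994}{138781125} \approx -0.015687$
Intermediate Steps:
$E{\left(R,V \right)} = 21 + R$
$j{\left(x,v \right)} = -76 + 2 v$ ($j{\left(x,v \right)} = \left(\left(v - 1\right) - 75\right) + v = \left(\left(-1 + v\right) - 75\right) + v = \left(-76 + v\right) + v = -76 + 2 v$)
$\frac{E{\left(-41,-209 \right)}}{-35246} + \frac{j{\left(209,-90 \right)}}{\left(-175\right) \left(-90\right)} = \frac{21 - 41}{-35246} + \frac{-76 + 2 \left(-90\right)}{\left(-175\right) \left(-90\right)} = \left(-20\right) \left(- \frac{1}{35246}\right) + \frac{-76 - 180}{15750} = \frac{10}{17623} - \frac{128}{7875} = - \frac{2176994}{138781125}$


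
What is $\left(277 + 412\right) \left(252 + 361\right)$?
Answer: $422357$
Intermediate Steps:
$\left(277 + 412\right) \left(252 + 361\right) = 689 \cdot 613 = 422357$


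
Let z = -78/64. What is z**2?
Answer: 1521/1024 ≈ 1.4854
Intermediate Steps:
z = -39/32 (z = -78*1/64 = -39/32 ≈ -1.2188)
z**2 = (-39/32)**2 = 1521/1024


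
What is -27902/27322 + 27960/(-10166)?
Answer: -261893713/69438863 ≈ -3.7716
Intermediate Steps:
-27902/27322 + 27960/(-10166) = -27902*1/27322 + 27960*(-1/10166) = -13951/13661 - 13980/5083 = -261893713/69438863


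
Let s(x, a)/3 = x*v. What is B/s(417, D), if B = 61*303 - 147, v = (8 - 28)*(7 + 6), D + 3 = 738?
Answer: -1528/27105 ≈ -0.056373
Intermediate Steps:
D = 735 (D = -3 + 738 = 735)
v = -260 (v = -20*13 = -260)
B = 18336 (B = 18483 - 147 = 18336)
s(x, a) = -780*x (s(x, a) = 3*(x*(-260)) = 3*(-260*x) = -780*x)
B/s(417, D) = 18336/((-780*417)) = 18336/(-325260) = 18336*(-1/325260) = -1528/27105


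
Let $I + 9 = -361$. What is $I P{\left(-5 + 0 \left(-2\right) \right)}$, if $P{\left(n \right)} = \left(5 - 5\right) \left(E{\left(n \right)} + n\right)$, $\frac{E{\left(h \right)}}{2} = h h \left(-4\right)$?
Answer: $0$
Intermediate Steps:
$I = -370$ ($I = -9 - 361 = -370$)
$E{\left(h \right)} = - 8 h^{2}$ ($E{\left(h \right)} = 2 h h \left(-4\right) = 2 h^{2} \left(-4\right) = 2 \left(- 4 h^{2}\right) = - 8 h^{2}$)
$P{\left(n \right)} = 0$ ($P{\left(n \right)} = \left(5 - 5\right) \left(- 8 n^{2} + n\right) = 0 \left(n - 8 n^{2}\right) = 0$)
$I P{\left(-5 + 0 \left(-2\right) \right)} = \left(-370\right) 0 = 0$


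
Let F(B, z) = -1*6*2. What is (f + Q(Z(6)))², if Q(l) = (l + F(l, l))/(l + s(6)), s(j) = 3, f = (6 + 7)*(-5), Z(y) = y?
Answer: 38809/9 ≈ 4312.1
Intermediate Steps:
f = -65 (f = 13*(-5) = -65)
F(B, z) = -12 (F(B, z) = -6*2 = -12)
Q(l) = (-12 + l)/(3 + l) (Q(l) = (l - 12)/(l + 3) = (-12 + l)/(3 + l))
(f + Q(Z(6)))² = (-65 + (-12 + 6)/(3 + 6))² = (-65 - 6/9)² = (-65 + (⅑)*(-6))² = (-65 - ⅔)² = (-197/3)² = 38809/9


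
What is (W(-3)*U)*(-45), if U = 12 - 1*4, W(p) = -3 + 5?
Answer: -720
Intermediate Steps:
W(p) = 2
U = 8 (U = 12 - 4 = 8)
(W(-3)*U)*(-45) = (2*8)*(-45) = 16*(-45) = -720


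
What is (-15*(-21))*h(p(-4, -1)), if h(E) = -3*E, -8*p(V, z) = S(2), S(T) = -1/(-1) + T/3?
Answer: 1575/8 ≈ 196.88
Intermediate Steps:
S(T) = 1 + T/3 (S(T) = -1*(-1) + T*(⅓) = 1 + T/3)
p(V, z) = -5/24 (p(V, z) = -(1 + (⅓)*2)/8 = -(1 + ⅔)/8 = -⅛*5/3 = -5/24)
(-15*(-21))*h(p(-4, -1)) = (-15*(-21))*(-3*(-5/24)) = 315*(5/8) = 1575/8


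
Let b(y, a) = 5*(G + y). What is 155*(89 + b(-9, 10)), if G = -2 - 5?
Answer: 1395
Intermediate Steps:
G = -7
b(y, a) = -35 + 5*y (b(y, a) = 5*(-7 + y) = -35 + 5*y)
155*(89 + b(-9, 10)) = 155*(89 + (-35 + 5*(-9))) = 155*(89 + (-35 - 45)) = 155*(89 - 80) = 155*9 = 1395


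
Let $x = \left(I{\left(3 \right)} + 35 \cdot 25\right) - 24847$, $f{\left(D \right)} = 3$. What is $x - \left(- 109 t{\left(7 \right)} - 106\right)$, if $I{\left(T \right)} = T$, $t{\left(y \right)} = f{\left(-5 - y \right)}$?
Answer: $-23536$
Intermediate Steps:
$t{\left(y \right)} = 3$
$x = -23969$ ($x = \left(3 + 35 \cdot 25\right) - 24847 = \left(3 + 875\right) - 24847 = 878 - 24847 = -23969$)
$x - \left(- 109 t{\left(7 \right)} - 106\right) = -23969 - \left(\left(-109\right) 3 - 106\right) = -23969 - \left(-327 - 106\right) = -23969 - -433 = -23969 + 433 = -23536$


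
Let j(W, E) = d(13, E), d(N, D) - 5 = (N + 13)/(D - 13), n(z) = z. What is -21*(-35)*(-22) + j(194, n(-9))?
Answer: -177828/11 ≈ -16166.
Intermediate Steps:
d(N, D) = 5 + (13 + N)/(-13 + D) (d(N, D) = 5 + (N + 13)/(D - 13) = 5 + (13 + N)/(-13 + D))
j(W, E) = (-39 + 5*E)/(-13 + E) (j(W, E) = (-52 + 13 + 5*E)/(-13 + E) = (-39 + 5*E)/(-13 + E))
-21*(-35)*(-22) + j(194, n(-9)) = -21*(-35)*(-22) + (-39 + 5*(-9))/(-13 - 9) = 735*(-22) + (-39 - 45)/(-22) = -16170 - 1/22*(-84) = -16170 + 42/11 = -177828/11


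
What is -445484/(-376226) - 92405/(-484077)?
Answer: 125206860899/91061176701 ≈ 1.3750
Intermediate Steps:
-445484/(-376226) - 92405/(-484077) = -445484*(-1/376226) - 92405*(-1/484077) = 222742/188113 + 92405/484077 = 125206860899/91061176701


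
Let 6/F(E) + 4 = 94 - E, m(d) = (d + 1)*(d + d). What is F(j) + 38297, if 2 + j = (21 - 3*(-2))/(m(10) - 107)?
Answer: 397102271/10369 ≈ 38297.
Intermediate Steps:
m(d) = 2*d*(1 + d) (m(d) = (1 + d)*(2*d) = 2*d*(1 + d))
j = -199/113 (j = -2 + (21 - 3*(-2))/(2*10*(1 + 10) - 107) = -2 + (21 + 6)/(2*10*11 - 107) = -2 + 27/(220 - 107) = -2 + 27/113 = -199/113 ≈ -1.7611)
F(E) = 6/(90 - E) (F(E) = 6/(-4 + (94 - E)) = 6/(90 - E))
F(j) + 38297 = -6/(-90 - 199/113) + 38297 = -6/(-10369/113) + 38297 = -6*(-113/10369) + 38297 = 678/10369 + 38297 = 397102271/10369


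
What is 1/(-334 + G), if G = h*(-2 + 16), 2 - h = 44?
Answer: -1/922 ≈ -0.0010846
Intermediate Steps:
h = -42 (h = 2 - 1*44 = 2 - 44 = -42)
G = -588 (G = -42*(-2 + 16) = -42*14 = -588)
1/(-334 + G) = 1/(-334 - 588) = 1/(-922) = -1/922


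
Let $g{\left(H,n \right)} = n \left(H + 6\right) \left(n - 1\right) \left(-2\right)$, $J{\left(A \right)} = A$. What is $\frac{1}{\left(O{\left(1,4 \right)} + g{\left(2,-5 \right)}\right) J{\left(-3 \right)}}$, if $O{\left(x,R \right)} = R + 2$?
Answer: $\frac{1}{1422} \approx 0.00070324$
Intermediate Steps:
$O{\left(x,R \right)} = 2 + R$
$g{\left(H,n \right)} = - 2 n \left(-1 + n\right) \left(6 + H\right)$ ($g{\left(H,n \right)} = n \left(6 + H\right) \left(-1 + n\right) \left(-2\right) = n \left(-1 + n\right) \left(6 + H\right) \left(-2\right) = - 2 n \left(-1 + n\right) \left(6 + H\right)$)
$\frac{1}{\left(O{\left(1,4 \right)} + g{\left(2,-5 \right)}\right) J{\left(-3 \right)}} = \frac{1}{\left(\left(2 + 4\right) + 2 \left(-5\right) \left(6 + 2 - -30 - 2 \left(-5\right)\right)\right) \left(-3\right)} = \frac{1}{\left(6 + 2 \left(-5\right) \left(6 + 2 + 30 + 10\right)\right) \left(-3\right)} = \frac{1}{\left(6 + 2 \left(-5\right) 48\right) \left(-3\right)} = \frac{1}{\left(6 - 480\right) \left(-3\right)} = \frac{1}{\left(-474\right) \left(-3\right)} = \frac{1}{1422}$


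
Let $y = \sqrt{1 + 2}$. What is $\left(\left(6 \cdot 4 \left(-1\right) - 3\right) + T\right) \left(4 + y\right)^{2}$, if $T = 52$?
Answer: $475 + 200 \sqrt{3} \approx 821.41$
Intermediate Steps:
$y = \sqrt{3} \approx 1.732$
$\left(\left(6 \cdot 4 \left(-1\right) - 3\right) + T\right) \left(4 + y\right)^{2} = \left(\left(6 \cdot 4 \left(-1\right) - 3\right) + 52\right) \left(4 + \sqrt{3}\right)^{2} = \left(\left(6 \left(-4\right) - 3\right) + 52\right) \left(4 + \sqrt{3}\right)^{2} = \left(\left(-24 - 3\right) + 52\right) \left(4 + \sqrt{3}\right)^{2} = \left(-27 + 52\right) \left(4 + \sqrt{3}\right)^{2} = 25 \left(4 + \sqrt{3}\right)^{2}$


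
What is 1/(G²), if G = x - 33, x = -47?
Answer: 1/6400 ≈ 0.00015625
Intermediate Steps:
G = -80 (G = -47 - 33 = -80)
1/(G²) = 1/((-80)²) = 1/6400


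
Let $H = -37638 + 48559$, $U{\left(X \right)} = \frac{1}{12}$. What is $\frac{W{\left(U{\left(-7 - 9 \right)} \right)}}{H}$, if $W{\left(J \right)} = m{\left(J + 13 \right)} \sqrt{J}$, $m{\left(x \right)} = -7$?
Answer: $- \frac{7 \sqrt{3}}{65526} \approx -0.00018503$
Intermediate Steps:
$U{\left(X \right)} = \frac{1}{12}$
$H = 10921$
$W{\left(J \right)} = - 7 \sqrt{J}$
$\frac{W{\left(U{\left(-7 - 9 \right)} \right)}}{H} = \frac{\left(-7\right) \sqrt{\frac{1}{12}}}{10921} = - 7 \frac{\sqrt{3}}{6} \cdot \frac{1}{10921} = - \frac{7 \sqrt{3}}{6} \cdot \frac{1}{10921} = - \frac{7 \sqrt{3}}{65526}$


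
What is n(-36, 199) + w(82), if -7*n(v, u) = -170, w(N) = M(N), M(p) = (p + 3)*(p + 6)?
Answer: 52530/7 ≈ 7504.3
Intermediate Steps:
M(p) = (3 + p)*(6 + p)
w(N) = 18 + N² + 9*N
n(v, u) = 170/7 (n(v, u) = -⅐*(-170) = 170/7)
n(-36, 199) + w(82) = 170/7 + (18 + 82² + 9*82) = 170/7 + (18 + 6724 + 738) = 170/7 + 7480 = 52530/7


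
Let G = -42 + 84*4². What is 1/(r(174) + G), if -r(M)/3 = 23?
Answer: 1/1233 ≈ 0.00081103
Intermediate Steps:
r(M) = -69 (r(M) = -3*23 = -69)
G = 1302 (G = -42 + 84*16 = -42 + 1344 = 1302)
1/(r(174) + G) = 1/(-69 + 1302) = 1/1233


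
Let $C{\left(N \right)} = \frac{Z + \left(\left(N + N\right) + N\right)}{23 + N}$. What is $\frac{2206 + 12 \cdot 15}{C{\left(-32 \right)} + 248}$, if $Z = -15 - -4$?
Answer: $\frac{21474}{2339} \approx 9.1808$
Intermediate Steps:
$Z = -11$ ($Z = -15 + 4 = -11$)
$C{\left(N \right)} = \frac{-11 + 3 N}{23 + N}$ ($C{\left(N \right)} = \frac{-11 + \left(\left(N + N\right) + N\right)}{23 + N} = \frac{-11 + \left(2 N + N\right)}{23 + N} = \frac{-11 + 3 N}{23 + N}$)
$\frac{2206 + 12 \cdot 15}{C{\left(-32 \right)} + 248} = \frac{2206 + 12 \cdot 15}{\frac{-11 + 3 \left(-32\right)}{23 - 32} + 248} = \frac{2206 + 180}{\frac{-11 - 96}{-9} + 248} = \frac{2386}{\left(- \frac{1}{9}\right) \left(-107\right) + 248} = \frac{2386}{\frac{107}{9} + 248} = \frac{2386}{\frac{2339}{9}} = 2386 \cdot \frac{9}{2339} = \frac{21474}{2339}$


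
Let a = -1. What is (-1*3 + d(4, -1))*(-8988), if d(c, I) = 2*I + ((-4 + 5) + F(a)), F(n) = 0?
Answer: 35952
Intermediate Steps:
d(c, I) = 1 + 2*I (d(c, I) = 2*I + ((-4 + 5) + 0) = 2*I + (1 + 0) = 2*I + 1 = 1 + 2*I)
(-1*3 + d(4, -1))*(-8988) = (-1*3 + (1 + 2*(-1)))*(-8988) = (-3 + (1 - 2))*(-8988) = (-3 - 1)*(-8988) = -4*(-8988) = 35952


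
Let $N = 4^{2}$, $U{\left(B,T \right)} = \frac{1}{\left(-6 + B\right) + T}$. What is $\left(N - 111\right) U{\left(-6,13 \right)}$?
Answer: $-95$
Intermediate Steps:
$U{\left(B,T \right)} = \frac{1}{-6 + B + T}$
$N = 16$
$\left(N - 111\right) U{\left(-6,13 \right)} = \frac{16 - 111}{-6 - 6 + 13} = - \frac{95}{1} = \left(-95\right) 1 = -95$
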